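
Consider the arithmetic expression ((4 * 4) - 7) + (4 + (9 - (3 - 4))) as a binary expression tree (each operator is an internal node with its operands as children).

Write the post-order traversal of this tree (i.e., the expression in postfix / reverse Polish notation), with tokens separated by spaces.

4 4 * 7 - 4 9 3 4 - - + +

Post-order on an expression tree gives postfix notation: for each operator, emit left operand, right operand, then the operator.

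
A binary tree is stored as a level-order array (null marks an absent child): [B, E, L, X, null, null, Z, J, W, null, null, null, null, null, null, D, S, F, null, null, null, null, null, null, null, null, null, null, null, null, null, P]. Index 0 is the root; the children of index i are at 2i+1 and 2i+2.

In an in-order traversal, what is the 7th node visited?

In-order visits the left subtree, then the node, then the right subtree.
At B: go left to E.
  At E: go left to X.
    At X: go left to J.
      At J: go left to D.
        At D: go left to P.
          P is a leaf — visit P.
        Visit D.
        At D: no right child.
      Visit J.
      At J: go right to S.
        S is a leaf — visit S.
    Visit X.
    At X: go right to W.
      At W: go left to F.
        F is a leaf — visit F.
      Visit W.
      At W: no right child.
  Visit E.
  At E: no right child.
Visit B.
At B: go right to L.
  At L: no left child.
  Visit L.
  At L: go right to Z.
    Z is a leaf — visit Z.
Full in-order sequence: P, D, J, S, X, F, W, E, B, L, Z.

W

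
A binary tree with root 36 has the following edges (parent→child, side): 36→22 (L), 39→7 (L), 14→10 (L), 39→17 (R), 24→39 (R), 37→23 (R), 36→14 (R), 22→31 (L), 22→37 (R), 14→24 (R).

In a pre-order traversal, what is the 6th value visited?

Pre-order visits the node, then its left subtree, then its right subtree.
Visit 36.
At 36: go left to 22.
  Visit 22.
  At 22: go left to 31.
    31 is a leaf — visit 31.
  At 22: go right to 37.
    Visit 37.
    At 37: no left child.
    At 37: go right to 23.
      23 is a leaf — visit 23.
At 36: go right to 14.
  Visit 14.
  At 14: go left to 10.
    10 is a leaf — visit 10.
  At 14: go right to 24.
    Visit 24.
    At 24: no left child.
    At 24: go right to 39.
      Visit 39.
      At 39: go left to 7.
        7 is a leaf — visit 7.
      At 39: go right to 17.
        17 is a leaf — visit 17.
Full pre-order sequence: 36, 22, 31, 37, 23, 14, 10, 24, 39, 7, 17.

14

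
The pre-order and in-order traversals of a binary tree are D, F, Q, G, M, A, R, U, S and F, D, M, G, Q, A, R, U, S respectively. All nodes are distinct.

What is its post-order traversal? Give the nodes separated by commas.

The first element of pre-order is the root; it splits in-order into left and right subtrees.
Root D: left subtree has 1 node {F}, right has 7 {M, G, Q, A, R, U, S}.
  Root Q: left subtree has 2 nodes {M, G}, right has 4 {A, R, U, S}.
    Root G: left subtree has 1 node {M}, right has 0 { }.
    Root A: left subtree has 0 nodes { }, right has 3 {R, U, S}.
      Root R: left subtree has 0 nodes { }, right has 2 {U, S}.
        Root U: left subtree has 0 nodes { }, right has 1 {S}.

F, M, G, S, U, R, A, Q, D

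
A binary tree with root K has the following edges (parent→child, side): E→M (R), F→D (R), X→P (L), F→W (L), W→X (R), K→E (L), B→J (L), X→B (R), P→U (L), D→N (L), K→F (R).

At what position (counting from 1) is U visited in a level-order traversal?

11

Level-order visits nodes level by level from the root, left to right within each level.
Level 0: K
Level 1: E, F
Level 2: M, W, D
Level 3: X, N
Level 4: P, B
Level 5: U, J
Full level-order sequence: K, E, F, M, W, D, X, N, P, B, U, J.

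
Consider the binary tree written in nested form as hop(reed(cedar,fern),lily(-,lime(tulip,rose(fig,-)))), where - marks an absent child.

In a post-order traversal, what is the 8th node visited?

Post-order visits the left subtree, then the right subtree, then the node.
At hop: go left to reed.
  At reed: go left to cedar.
    cedar is a leaf — visit cedar.
  At reed: go right to fern.
    fern is a leaf — visit fern.
  Visit reed.
At hop: go right to lily.
  At lily: no left child.
  At lily: go right to lime.
    At lime: go left to tulip.
      tulip is a leaf — visit tulip.
    At lime: go right to rose.
      At rose: go left to fig.
        fig is a leaf — visit fig.
      At rose: no right child.
      Visit rose.
    Visit lime.
  Visit lily.
Visit hop.
Full post-order sequence: cedar, fern, reed, tulip, fig, rose, lime, lily, hop.

lily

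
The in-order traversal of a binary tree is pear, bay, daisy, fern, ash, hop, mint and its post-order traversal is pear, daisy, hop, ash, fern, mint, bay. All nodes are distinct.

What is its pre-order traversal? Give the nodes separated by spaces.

bay pear mint fern daisy ash hop

The last element of post-order is the root; it splits in-order into left and right subtrees.
Root bay: left subtree has 1 node {pear}, right has 5 {daisy, fern, ash, hop, mint}.
  Root mint: left subtree has 4 nodes {daisy, fern, ash, hop}, right has 0 { }.
    Root fern: left subtree has 1 node {daisy}, right has 2 {ash, hop}.
      Root ash: left subtree has 0 nodes { }, right has 1 {hop}.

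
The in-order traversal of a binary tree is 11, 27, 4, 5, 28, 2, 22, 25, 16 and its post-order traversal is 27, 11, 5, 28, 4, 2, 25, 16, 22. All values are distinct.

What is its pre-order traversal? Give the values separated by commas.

The last element of post-order is the root; it splits in-order into left and right subtrees.
Root 22: left subtree has 6 nodes {11, 27, 4, 5, 28, 2}, right has 2 {25, 16}.
  Root 2: left subtree has 5 nodes {11, 27, 4, 5, 28}, right has 0 { }.
    Root 4: left subtree has 2 nodes {11, 27}, right has 2 {5, 28}.
      Root 11: left subtree has 0 nodes { }, right has 1 {27}.
      Root 28: left subtree has 1 node {5}, right has 0 { }.
  Root 16: left subtree has 1 node {25}, right has 0 { }.

22, 2, 4, 11, 27, 28, 5, 16, 25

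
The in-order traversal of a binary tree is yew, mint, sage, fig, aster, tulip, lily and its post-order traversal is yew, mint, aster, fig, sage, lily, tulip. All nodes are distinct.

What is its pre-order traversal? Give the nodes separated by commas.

tulip, sage, mint, yew, fig, aster, lily

The last element of post-order is the root; it splits in-order into left and right subtrees.
Root tulip: left subtree has 5 nodes {yew, mint, sage, fig, aster}, right has 1 {lily}.
  Root sage: left subtree has 2 nodes {yew, mint}, right has 2 {fig, aster}.
    Root mint: left subtree has 1 node {yew}, right has 0 { }.
    Root fig: left subtree has 0 nodes { }, right has 1 {aster}.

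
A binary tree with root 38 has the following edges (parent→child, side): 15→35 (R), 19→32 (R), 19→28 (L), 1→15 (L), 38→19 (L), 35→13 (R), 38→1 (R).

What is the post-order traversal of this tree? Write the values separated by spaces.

Post-order visits the left subtree, then the right subtree, then the node.
At 38: go left to 19.
  At 19: go left to 28.
    28 is a leaf — visit 28.
  At 19: go right to 32.
    32 is a leaf — visit 32.
  Visit 19.
At 38: go right to 1.
  At 1: go left to 15.
    At 15: no left child.
    At 15: go right to 35.
      At 35: no left child.
      At 35: go right to 13.
        13 is a leaf — visit 13.
      Visit 35.
    Visit 15.
  At 1: no right child.
  Visit 1.
Visit 38.

28 32 19 13 35 15 1 38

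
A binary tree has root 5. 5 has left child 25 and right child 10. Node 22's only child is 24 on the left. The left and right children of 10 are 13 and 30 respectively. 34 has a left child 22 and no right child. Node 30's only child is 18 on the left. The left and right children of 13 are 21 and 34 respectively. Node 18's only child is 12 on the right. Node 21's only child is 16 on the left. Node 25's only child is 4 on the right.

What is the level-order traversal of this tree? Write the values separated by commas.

5, 25, 10, 4, 13, 30, 21, 34, 18, 16, 22, 12, 24

Level-order visits nodes level by level from the root, left to right within each level.
Level 0: 5
Level 1: 25, 10
Level 2: 4, 13, 30
Level 3: 21, 34, 18
Level 4: 16, 22, 12
Level 5: 24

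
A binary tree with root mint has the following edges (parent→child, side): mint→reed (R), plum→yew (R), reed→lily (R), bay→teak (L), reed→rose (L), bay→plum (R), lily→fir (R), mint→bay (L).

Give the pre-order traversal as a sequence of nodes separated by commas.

mint, bay, teak, plum, yew, reed, rose, lily, fir

Pre-order visits the node, then its left subtree, then its right subtree.
Visit mint.
At mint: go left to bay.
  Visit bay.
  At bay: go left to teak.
    teak is a leaf — visit teak.
  At bay: go right to plum.
    Visit plum.
    At plum: no left child.
    At plum: go right to yew.
      yew is a leaf — visit yew.
At mint: go right to reed.
  Visit reed.
  At reed: go left to rose.
    rose is a leaf — visit rose.
  At reed: go right to lily.
    Visit lily.
    At lily: no left child.
    At lily: go right to fir.
      fir is a leaf — visit fir.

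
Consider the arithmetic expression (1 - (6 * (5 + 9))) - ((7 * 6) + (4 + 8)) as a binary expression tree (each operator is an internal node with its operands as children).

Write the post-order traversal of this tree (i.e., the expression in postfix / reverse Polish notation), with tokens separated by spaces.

Post-order on an expression tree gives postfix notation: for each operator, emit left operand, right operand, then the operator.

1 6 5 9 + * - 7 6 * 4 8 + + -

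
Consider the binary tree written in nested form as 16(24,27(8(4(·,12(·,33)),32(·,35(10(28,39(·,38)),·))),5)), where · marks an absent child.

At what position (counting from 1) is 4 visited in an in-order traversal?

3

In-order visits the left subtree, then the node, then the right subtree.
At 16: go left to 24.
  24 is a leaf — visit 24.
Visit 16.
At 16: go right to 27.
  At 27: go left to 8.
    At 8: go left to 4.
      At 4: no left child.
      Visit 4.
      At 4: go right to 12.
        At 12: no left child.
        Visit 12.
        At 12: go right to 33.
          33 is a leaf — visit 33.
    Visit 8.
    At 8: go right to 32.
      At 32: no left child.
      Visit 32.
      At 32: go right to 35.
        At 35: go left to 10.
          At 10: go left to 28.
            28 is a leaf — visit 28.
          Visit 10.
          At 10: go right to 39.
            At 39: no left child.
            Visit 39.
            At 39: go right to 38.
              38 is a leaf — visit 38.
        Visit 35.
        At 35: no right child.
  Visit 27.
  At 27: go right to 5.
    5 is a leaf — visit 5.
Full in-order sequence: 24, 16, 4, 12, 33, 8, 32, 28, 10, 39, 38, 35, 27, 5.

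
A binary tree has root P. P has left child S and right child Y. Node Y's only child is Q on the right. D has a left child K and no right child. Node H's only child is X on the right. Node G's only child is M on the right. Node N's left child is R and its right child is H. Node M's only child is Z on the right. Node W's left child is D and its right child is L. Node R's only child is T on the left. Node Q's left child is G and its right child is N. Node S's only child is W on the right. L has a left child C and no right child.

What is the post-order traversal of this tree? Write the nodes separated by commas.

Post-order visits the left subtree, then the right subtree, then the node.
At P: go left to S.
  At S: no left child.
  At S: go right to W.
    At W: go left to D.
      At D: go left to K.
        K is a leaf — visit K.
      At D: no right child.
      Visit D.
    At W: go right to L.
      At L: go left to C.
        C is a leaf — visit C.
      At L: no right child.
      Visit L.
    Visit W.
  Visit S.
At P: go right to Y.
  At Y: no left child.
  At Y: go right to Q.
    At Q: go left to G.
      At G: no left child.
      At G: go right to M.
        At M: no left child.
        At M: go right to Z.
          Z is a leaf — visit Z.
        Visit M.
      Visit G.
    At Q: go right to N.
      At N: go left to R.
        At R: go left to T.
          T is a leaf — visit T.
        At R: no right child.
        Visit R.
      At N: go right to H.
        At H: no left child.
        At H: go right to X.
          X is a leaf — visit X.
        Visit H.
      Visit N.
    Visit Q.
  Visit Y.
Visit P.

K, D, C, L, W, S, Z, M, G, T, R, X, H, N, Q, Y, P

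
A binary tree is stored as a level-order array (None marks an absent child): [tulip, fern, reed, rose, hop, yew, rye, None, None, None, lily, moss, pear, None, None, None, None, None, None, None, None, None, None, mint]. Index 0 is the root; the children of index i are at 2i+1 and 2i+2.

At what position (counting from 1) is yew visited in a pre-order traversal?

7

Pre-order visits the node, then its left subtree, then its right subtree.
Visit tulip.
At tulip: go left to fern.
  Visit fern.
  At fern: go left to rose.
    rose is a leaf — visit rose.
  At fern: go right to hop.
    Visit hop.
    At hop: no left child.
    At hop: go right to lily.
      lily is a leaf — visit lily.
At tulip: go right to reed.
  Visit reed.
  At reed: go left to yew.
    Visit yew.
    At yew: go left to moss.
      Visit moss.
      At moss: go left to mint.
        mint is a leaf — visit mint.
      At moss: no right child.
    At yew: go right to pear.
      pear is a leaf — visit pear.
  At reed: go right to rye.
    rye is a leaf — visit rye.
Full pre-order sequence: tulip, fern, rose, hop, lily, reed, yew, moss, mint, pear, rye.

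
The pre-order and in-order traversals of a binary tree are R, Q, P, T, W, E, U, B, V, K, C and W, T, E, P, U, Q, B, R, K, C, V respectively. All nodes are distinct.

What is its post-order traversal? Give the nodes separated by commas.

The first element of pre-order is the root; it splits in-order into left and right subtrees.
Root R: left subtree has 7 nodes {W, T, E, P, U, Q, B}, right has 3 {K, C, V}.
  Root Q: left subtree has 5 nodes {W, T, E, P, U}, right has 1 {B}.
    Root P: left subtree has 3 nodes {W, T, E}, right has 1 {U}.
      Root T: left subtree has 1 node {W}, right has 1 {E}.
  Root V: left subtree has 2 nodes {K, C}, right has 0 { }.
    Root K: left subtree has 0 nodes { }, right has 1 {C}.

W, E, T, U, P, B, Q, C, K, V, R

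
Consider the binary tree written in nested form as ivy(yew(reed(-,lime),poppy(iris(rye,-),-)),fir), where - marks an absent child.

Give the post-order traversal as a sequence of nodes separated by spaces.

lime reed rye iris poppy yew fir ivy

Post-order visits the left subtree, then the right subtree, then the node.
At ivy: go left to yew.
  At yew: go left to reed.
    At reed: no left child.
    At reed: go right to lime.
      lime is a leaf — visit lime.
    Visit reed.
  At yew: go right to poppy.
    At poppy: go left to iris.
      At iris: go left to rye.
        rye is a leaf — visit rye.
      At iris: no right child.
      Visit iris.
    At poppy: no right child.
    Visit poppy.
  Visit yew.
At ivy: go right to fir.
  fir is a leaf — visit fir.
Visit ivy.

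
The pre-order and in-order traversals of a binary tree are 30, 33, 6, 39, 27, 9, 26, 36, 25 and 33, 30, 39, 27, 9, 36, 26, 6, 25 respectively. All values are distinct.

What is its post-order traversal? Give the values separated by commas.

33, 36, 26, 9, 27, 39, 25, 6, 30

The first element of pre-order is the root; it splits in-order into left and right subtrees.
Root 30: left subtree has 1 node {33}, right has 7 {39, 27, 9, 36, 26, 6, 25}.
  Root 6: left subtree has 5 nodes {39, 27, 9, 36, 26}, right has 1 {25}.
    Root 39: left subtree has 0 nodes { }, right has 4 {27, 9, 36, 26}.
      Root 27: left subtree has 0 nodes { }, right has 3 {9, 36, 26}.
        Root 9: left subtree has 0 nodes { }, right has 2 {36, 26}.
          Root 26: left subtree has 1 node {36}, right has 0 { }.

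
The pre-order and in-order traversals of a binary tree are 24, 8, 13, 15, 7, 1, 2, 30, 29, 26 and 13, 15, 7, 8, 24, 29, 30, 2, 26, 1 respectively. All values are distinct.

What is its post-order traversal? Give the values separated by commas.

7, 15, 13, 8, 29, 30, 26, 2, 1, 24

The first element of pre-order is the root; it splits in-order into left and right subtrees.
Root 24: left subtree has 4 nodes {13, 15, 7, 8}, right has 5 {29, 30, 2, 26, 1}.
  Root 8: left subtree has 3 nodes {13, 15, 7}, right has 0 { }.
    Root 13: left subtree has 0 nodes { }, right has 2 {15, 7}.
      Root 15: left subtree has 0 nodes { }, right has 1 {7}.
  Root 1: left subtree has 4 nodes {29, 30, 2, 26}, right has 0 { }.
    Root 2: left subtree has 2 nodes {29, 30}, right has 1 {26}.
      Root 30: left subtree has 1 node {29}, right has 0 { }.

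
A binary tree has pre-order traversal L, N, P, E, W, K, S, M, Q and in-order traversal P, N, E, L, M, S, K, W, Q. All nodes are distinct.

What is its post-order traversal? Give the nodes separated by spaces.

P E N M S K Q W L

The first element of pre-order is the root; it splits in-order into left and right subtrees.
Root L: left subtree has 3 nodes {P, N, E}, right has 5 {M, S, K, W, Q}.
  Root N: left subtree has 1 node {P}, right has 1 {E}.
  Root W: left subtree has 3 nodes {M, S, K}, right has 1 {Q}.
    Root K: left subtree has 2 nodes {M, S}, right has 0 { }.
      Root S: left subtree has 1 node {M}, right has 0 { }.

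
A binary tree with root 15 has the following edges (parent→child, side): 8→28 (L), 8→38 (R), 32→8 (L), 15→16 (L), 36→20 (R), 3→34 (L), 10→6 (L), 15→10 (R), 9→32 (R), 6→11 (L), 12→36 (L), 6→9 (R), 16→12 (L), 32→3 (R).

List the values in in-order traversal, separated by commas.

36, 20, 12, 16, 15, 11, 6, 9, 28, 8, 38, 32, 34, 3, 10

In-order visits the left subtree, then the node, then the right subtree.
At 15: go left to 16.
  At 16: go left to 12.
    At 12: go left to 36.
      At 36: no left child.
      Visit 36.
      At 36: go right to 20.
        20 is a leaf — visit 20.
    Visit 12.
    At 12: no right child.
  Visit 16.
  At 16: no right child.
Visit 15.
At 15: go right to 10.
  At 10: go left to 6.
    At 6: go left to 11.
      11 is a leaf — visit 11.
    Visit 6.
    At 6: go right to 9.
      At 9: no left child.
      Visit 9.
      At 9: go right to 32.
        At 32: go left to 8.
          At 8: go left to 28.
            28 is a leaf — visit 28.
          Visit 8.
          At 8: go right to 38.
            38 is a leaf — visit 38.
        Visit 32.
        At 32: go right to 3.
          At 3: go left to 34.
            34 is a leaf — visit 34.
          Visit 3.
          At 3: no right child.
  Visit 10.
  At 10: no right child.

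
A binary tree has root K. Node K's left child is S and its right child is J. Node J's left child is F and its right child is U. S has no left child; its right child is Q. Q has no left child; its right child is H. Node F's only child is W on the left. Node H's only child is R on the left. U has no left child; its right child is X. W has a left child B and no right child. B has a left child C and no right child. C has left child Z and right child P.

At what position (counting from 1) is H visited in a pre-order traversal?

4

Pre-order visits the node, then its left subtree, then its right subtree.
Visit K.
At K: go left to S.
  Visit S.
  At S: no left child.
  At S: go right to Q.
    Visit Q.
    At Q: no left child.
    At Q: go right to H.
      Visit H.
      At H: go left to R.
        R is a leaf — visit R.
      At H: no right child.
At K: go right to J.
  Visit J.
  At J: go left to F.
    Visit F.
    At F: go left to W.
      Visit W.
      At W: go left to B.
        Visit B.
        At B: go left to C.
          Visit C.
          At C: go left to Z.
            Z is a leaf — visit Z.
          At C: go right to P.
            P is a leaf — visit P.
        At B: no right child.
      At W: no right child.
    At F: no right child.
  At J: go right to U.
    Visit U.
    At U: no left child.
    At U: go right to X.
      X is a leaf — visit X.
Full pre-order sequence: K, S, Q, H, R, J, F, W, B, C, Z, P, U, X.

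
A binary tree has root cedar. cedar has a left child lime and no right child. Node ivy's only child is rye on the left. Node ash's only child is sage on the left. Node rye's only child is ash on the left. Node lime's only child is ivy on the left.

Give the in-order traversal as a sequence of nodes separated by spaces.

In-order visits the left subtree, then the node, then the right subtree.
At cedar: go left to lime.
  At lime: go left to ivy.
    At ivy: go left to rye.
      At rye: go left to ash.
        At ash: go left to sage.
          sage is a leaf — visit sage.
        Visit ash.
        At ash: no right child.
      Visit rye.
      At rye: no right child.
    Visit ivy.
    At ivy: no right child.
  Visit lime.
  At lime: no right child.
Visit cedar.
At cedar: no right child.

sage ash rye ivy lime cedar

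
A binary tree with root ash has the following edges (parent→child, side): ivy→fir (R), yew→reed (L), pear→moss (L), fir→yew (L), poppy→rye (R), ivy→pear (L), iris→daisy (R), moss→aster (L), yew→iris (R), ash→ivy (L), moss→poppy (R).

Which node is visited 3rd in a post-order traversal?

poppy

Post-order visits the left subtree, then the right subtree, then the node.
At ash: go left to ivy.
  At ivy: go left to pear.
    At pear: go left to moss.
      At moss: go left to aster.
        aster is a leaf — visit aster.
      At moss: go right to poppy.
        At poppy: no left child.
        At poppy: go right to rye.
          rye is a leaf — visit rye.
        Visit poppy.
      Visit moss.
    At pear: no right child.
    Visit pear.
  At ivy: go right to fir.
    At fir: go left to yew.
      At yew: go left to reed.
        reed is a leaf — visit reed.
      At yew: go right to iris.
        At iris: no left child.
        At iris: go right to daisy.
          daisy is a leaf — visit daisy.
        Visit iris.
      Visit yew.
    At fir: no right child.
    Visit fir.
  Visit ivy.
At ash: no right child.
Visit ash.
Full post-order sequence: aster, rye, poppy, moss, pear, reed, daisy, iris, yew, fir, ivy, ash.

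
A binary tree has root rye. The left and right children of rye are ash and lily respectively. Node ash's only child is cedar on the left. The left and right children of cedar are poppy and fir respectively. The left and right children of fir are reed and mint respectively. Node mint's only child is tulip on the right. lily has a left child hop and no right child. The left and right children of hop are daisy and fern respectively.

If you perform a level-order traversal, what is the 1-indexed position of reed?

Level-order visits nodes level by level from the root, left to right within each level.
Level 0: rye
Level 1: ash, lily
Level 2: cedar, hop
Level 3: poppy, fir, daisy, fern
Level 4: reed, mint
Level 5: tulip
Full level-order sequence: rye, ash, lily, cedar, hop, poppy, fir, daisy, fern, reed, mint, tulip.

10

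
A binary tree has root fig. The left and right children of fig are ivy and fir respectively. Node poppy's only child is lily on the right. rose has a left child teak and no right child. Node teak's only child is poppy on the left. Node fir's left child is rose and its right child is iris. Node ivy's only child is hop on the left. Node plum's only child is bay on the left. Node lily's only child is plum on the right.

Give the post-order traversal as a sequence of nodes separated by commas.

hop, ivy, bay, plum, lily, poppy, teak, rose, iris, fir, fig

Post-order visits the left subtree, then the right subtree, then the node.
At fig: go left to ivy.
  At ivy: go left to hop.
    hop is a leaf — visit hop.
  At ivy: no right child.
  Visit ivy.
At fig: go right to fir.
  At fir: go left to rose.
    At rose: go left to teak.
      At teak: go left to poppy.
        At poppy: no left child.
        At poppy: go right to lily.
          At lily: no left child.
          At lily: go right to plum.
            At plum: go left to bay.
              bay is a leaf — visit bay.
            At plum: no right child.
            Visit plum.
          Visit lily.
        Visit poppy.
      At teak: no right child.
      Visit teak.
    At rose: no right child.
    Visit rose.
  At fir: go right to iris.
    iris is a leaf — visit iris.
  Visit fir.
Visit fig.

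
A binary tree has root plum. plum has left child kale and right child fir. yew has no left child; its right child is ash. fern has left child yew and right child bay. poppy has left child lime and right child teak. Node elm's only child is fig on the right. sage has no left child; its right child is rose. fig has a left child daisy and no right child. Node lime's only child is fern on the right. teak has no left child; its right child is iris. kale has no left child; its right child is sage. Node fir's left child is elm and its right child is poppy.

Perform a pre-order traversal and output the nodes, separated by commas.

Pre-order visits the node, then its left subtree, then its right subtree.
Visit plum.
At plum: go left to kale.
  Visit kale.
  At kale: no left child.
  At kale: go right to sage.
    Visit sage.
    At sage: no left child.
    At sage: go right to rose.
      rose is a leaf — visit rose.
At plum: go right to fir.
  Visit fir.
  At fir: go left to elm.
    Visit elm.
    At elm: no left child.
    At elm: go right to fig.
      Visit fig.
      At fig: go left to daisy.
        daisy is a leaf — visit daisy.
      At fig: no right child.
  At fir: go right to poppy.
    Visit poppy.
    At poppy: go left to lime.
      Visit lime.
      At lime: no left child.
      At lime: go right to fern.
        Visit fern.
        At fern: go left to yew.
          Visit yew.
          At yew: no left child.
          At yew: go right to ash.
            ash is a leaf — visit ash.
        At fern: go right to bay.
          bay is a leaf — visit bay.
    At poppy: go right to teak.
      Visit teak.
      At teak: no left child.
      At teak: go right to iris.
        iris is a leaf — visit iris.

plum, kale, sage, rose, fir, elm, fig, daisy, poppy, lime, fern, yew, ash, bay, teak, iris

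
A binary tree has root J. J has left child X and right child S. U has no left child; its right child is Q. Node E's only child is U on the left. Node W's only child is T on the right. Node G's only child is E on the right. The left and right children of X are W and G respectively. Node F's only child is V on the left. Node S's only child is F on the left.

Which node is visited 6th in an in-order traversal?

In-order visits the left subtree, then the node, then the right subtree.
At J: go left to X.
  At X: go left to W.
    At W: no left child.
    Visit W.
    At W: go right to T.
      T is a leaf — visit T.
  Visit X.
  At X: go right to G.
    At G: no left child.
    Visit G.
    At G: go right to E.
      At E: go left to U.
        At U: no left child.
        Visit U.
        At U: go right to Q.
          Q is a leaf — visit Q.
      Visit E.
      At E: no right child.
Visit J.
At J: go right to S.
  At S: go left to F.
    At F: go left to V.
      V is a leaf — visit V.
    Visit F.
    At F: no right child.
  Visit S.
  At S: no right child.
Full in-order sequence: W, T, X, G, U, Q, E, J, V, F, S.

Q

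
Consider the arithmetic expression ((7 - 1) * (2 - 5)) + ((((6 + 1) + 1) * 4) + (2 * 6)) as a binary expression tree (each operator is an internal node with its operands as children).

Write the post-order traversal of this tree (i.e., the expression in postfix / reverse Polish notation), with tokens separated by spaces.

7 1 - 2 5 - * 6 1 + 1 + 4 * 2 6 * + +

Post-order on an expression tree gives postfix notation: for each operator, emit left operand, right operand, then the operator.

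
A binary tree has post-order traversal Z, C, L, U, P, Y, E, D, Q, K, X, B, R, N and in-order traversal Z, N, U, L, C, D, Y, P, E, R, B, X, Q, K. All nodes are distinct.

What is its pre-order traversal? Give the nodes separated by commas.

N, Z, R, D, U, L, C, E, Y, P, B, X, K, Q

The last element of post-order is the root; it splits in-order into left and right subtrees.
Root N: left subtree has 1 node {Z}, right has 12 {U, L, C, D, Y, P, E, R, B, X, Q, K}.
  Root R: left subtree has 7 nodes {U, L, C, D, Y, P, E}, right has 4 {B, X, Q, K}.
    Root D: left subtree has 3 nodes {U, L, C}, right has 3 {Y, P, E}.
      Root U: left subtree has 0 nodes { }, right has 2 {L, C}.
        Root L: left subtree has 0 nodes { }, right has 1 {C}.
      Root E: left subtree has 2 nodes {Y, P}, right has 0 { }.
        Root Y: left subtree has 0 nodes { }, right has 1 {P}.
    Root B: left subtree has 0 nodes { }, right has 3 {X, Q, K}.
      Root X: left subtree has 0 nodes { }, right has 2 {Q, K}.
        Root K: left subtree has 1 node {Q}, right has 0 { }.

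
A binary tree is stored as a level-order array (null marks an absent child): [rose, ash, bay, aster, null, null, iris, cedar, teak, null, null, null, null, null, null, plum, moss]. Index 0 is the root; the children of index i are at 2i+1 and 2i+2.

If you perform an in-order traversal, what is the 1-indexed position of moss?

In-order visits the left subtree, then the node, then the right subtree.
At rose: go left to ash.
  At ash: go left to aster.
    At aster: go left to cedar.
      At cedar: go left to plum.
        plum is a leaf — visit plum.
      Visit cedar.
      At cedar: go right to moss.
        moss is a leaf — visit moss.
    Visit aster.
    At aster: go right to teak.
      teak is a leaf — visit teak.
  Visit ash.
  At ash: no right child.
Visit rose.
At rose: go right to bay.
  At bay: no left child.
  Visit bay.
  At bay: go right to iris.
    iris is a leaf — visit iris.
Full in-order sequence: plum, cedar, moss, aster, teak, ash, rose, bay, iris.

3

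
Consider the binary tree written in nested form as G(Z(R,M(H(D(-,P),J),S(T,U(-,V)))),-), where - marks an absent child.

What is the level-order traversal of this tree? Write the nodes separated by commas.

G, Z, R, M, H, S, D, J, T, U, P, V

Level-order visits nodes level by level from the root, left to right within each level.
Level 0: G
Level 1: Z
Level 2: R, M
Level 3: H, S
Level 4: D, J, T, U
Level 5: P, V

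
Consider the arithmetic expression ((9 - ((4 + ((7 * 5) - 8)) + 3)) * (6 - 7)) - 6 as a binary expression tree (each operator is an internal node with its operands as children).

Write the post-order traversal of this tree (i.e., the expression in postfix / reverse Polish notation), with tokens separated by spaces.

9 4 7 5 * 8 - + 3 + - 6 7 - * 6 -

Post-order on an expression tree gives postfix notation: for each operator, emit left operand, right operand, then the operator.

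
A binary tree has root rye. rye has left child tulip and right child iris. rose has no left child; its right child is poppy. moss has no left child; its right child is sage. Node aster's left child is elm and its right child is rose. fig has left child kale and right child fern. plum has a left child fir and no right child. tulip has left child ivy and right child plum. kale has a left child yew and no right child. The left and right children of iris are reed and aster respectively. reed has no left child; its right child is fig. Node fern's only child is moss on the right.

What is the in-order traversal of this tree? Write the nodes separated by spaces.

ivy tulip fir plum rye reed yew kale fig fern moss sage iris elm aster rose poppy

In-order visits the left subtree, then the node, then the right subtree.
At rye: go left to tulip.
  At tulip: go left to ivy.
    ivy is a leaf — visit ivy.
  Visit tulip.
  At tulip: go right to plum.
    At plum: go left to fir.
      fir is a leaf — visit fir.
    Visit plum.
    At plum: no right child.
Visit rye.
At rye: go right to iris.
  At iris: go left to reed.
    At reed: no left child.
    Visit reed.
    At reed: go right to fig.
      At fig: go left to kale.
        At kale: go left to yew.
          yew is a leaf — visit yew.
        Visit kale.
        At kale: no right child.
      Visit fig.
      At fig: go right to fern.
        At fern: no left child.
        Visit fern.
        At fern: go right to moss.
          At moss: no left child.
          Visit moss.
          At moss: go right to sage.
            sage is a leaf — visit sage.
  Visit iris.
  At iris: go right to aster.
    At aster: go left to elm.
      elm is a leaf — visit elm.
    Visit aster.
    At aster: go right to rose.
      At rose: no left child.
      Visit rose.
      At rose: go right to poppy.
        poppy is a leaf — visit poppy.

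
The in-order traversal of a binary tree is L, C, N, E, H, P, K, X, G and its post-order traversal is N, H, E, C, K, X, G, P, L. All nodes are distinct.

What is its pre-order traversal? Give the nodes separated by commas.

The last element of post-order is the root; it splits in-order into left and right subtrees.
Root L: left subtree has 0 nodes { }, right has 8 {C, N, E, H, P, K, X, G}.
  Root P: left subtree has 4 nodes {C, N, E, H}, right has 3 {K, X, G}.
    Root C: left subtree has 0 nodes { }, right has 3 {N, E, H}.
      Root E: left subtree has 1 node {N}, right has 1 {H}.
    Root G: left subtree has 2 nodes {K, X}, right has 0 { }.
      Root X: left subtree has 1 node {K}, right has 0 { }.

L, P, C, E, N, H, G, X, K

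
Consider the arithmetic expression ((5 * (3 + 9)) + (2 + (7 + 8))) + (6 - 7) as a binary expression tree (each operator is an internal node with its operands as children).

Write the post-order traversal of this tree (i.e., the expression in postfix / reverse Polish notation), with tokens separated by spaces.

5 3 9 + * 2 7 8 + + + 6 7 - +

Post-order on an expression tree gives postfix notation: for each operator, emit left operand, right operand, then the operator.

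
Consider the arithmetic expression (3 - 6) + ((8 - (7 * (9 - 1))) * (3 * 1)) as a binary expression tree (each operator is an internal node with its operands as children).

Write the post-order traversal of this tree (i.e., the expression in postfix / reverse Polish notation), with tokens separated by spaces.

3 6 - 8 7 9 1 - * - 3 1 * * +

Post-order on an expression tree gives postfix notation: for each operator, emit left operand, right operand, then the operator.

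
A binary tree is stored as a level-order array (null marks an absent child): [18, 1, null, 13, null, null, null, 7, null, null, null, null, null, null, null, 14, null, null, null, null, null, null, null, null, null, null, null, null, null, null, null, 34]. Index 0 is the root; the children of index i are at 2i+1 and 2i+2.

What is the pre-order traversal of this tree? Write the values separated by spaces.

18 1 13 7 14 34

Pre-order visits the node, then its left subtree, then its right subtree.
Visit 18.
At 18: go left to 1.
  Visit 1.
  At 1: go left to 13.
    Visit 13.
    At 13: go left to 7.
      Visit 7.
      At 7: go left to 14.
        Visit 14.
        At 14: go left to 34.
          34 is a leaf — visit 34.
        At 14: no right child.
      At 7: no right child.
    At 13: no right child.
  At 1: no right child.
At 18: no right child.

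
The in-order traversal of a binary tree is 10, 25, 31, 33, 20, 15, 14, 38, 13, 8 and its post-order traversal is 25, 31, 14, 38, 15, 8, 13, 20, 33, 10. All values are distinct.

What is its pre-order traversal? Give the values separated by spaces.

The last element of post-order is the root; it splits in-order into left and right subtrees.
Root 10: left subtree has 0 nodes { }, right has 9 {25, 31, 33, 20, 15, 14, 38, 13, 8}.
  Root 33: left subtree has 2 nodes {25, 31}, right has 6 {20, 15, 14, 38, 13, 8}.
    Root 31: left subtree has 1 node {25}, right has 0 { }.
    Root 20: left subtree has 0 nodes { }, right has 5 {15, 14, 38, 13, 8}.
      Root 13: left subtree has 3 nodes {15, 14, 38}, right has 1 {8}.
        Root 15: left subtree has 0 nodes { }, right has 2 {14, 38}.
          Root 38: left subtree has 1 node {14}, right has 0 { }.

10 33 31 25 20 13 15 38 14 8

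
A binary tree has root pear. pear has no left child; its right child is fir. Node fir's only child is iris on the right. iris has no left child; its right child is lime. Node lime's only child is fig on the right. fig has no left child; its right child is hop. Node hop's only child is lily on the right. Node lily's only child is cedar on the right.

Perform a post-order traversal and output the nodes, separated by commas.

Post-order visits the left subtree, then the right subtree, then the node.
At pear: no left child.
At pear: go right to fir.
  At fir: no left child.
  At fir: go right to iris.
    At iris: no left child.
    At iris: go right to lime.
      At lime: no left child.
      At lime: go right to fig.
        At fig: no left child.
        At fig: go right to hop.
          At hop: no left child.
          At hop: go right to lily.
            At lily: no left child.
            At lily: go right to cedar.
              cedar is a leaf — visit cedar.
            Visit lily.
          Visit hop.
        Visit fig.
      Visit lime.
    Visit iris.
  Visit fir.
Visit pear.

cedar, lily, hop, fig, lime, iris, fir, pear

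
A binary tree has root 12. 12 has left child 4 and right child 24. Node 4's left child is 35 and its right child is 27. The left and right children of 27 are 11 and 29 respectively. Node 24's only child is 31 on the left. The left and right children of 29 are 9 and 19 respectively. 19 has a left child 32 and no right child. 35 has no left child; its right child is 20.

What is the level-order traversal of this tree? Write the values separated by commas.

Level-order visits nodes level by level from the root, left to right within each level.
Level 0: 12
Level 1: 4, 24
Level 2: 35, 27, 31
Level 3: 20, 11, 29
Level 4: 9, 19
Level 5: 32

12, 4, 24, 35, 27, 31, 20, 11, 29, 9, 19, 32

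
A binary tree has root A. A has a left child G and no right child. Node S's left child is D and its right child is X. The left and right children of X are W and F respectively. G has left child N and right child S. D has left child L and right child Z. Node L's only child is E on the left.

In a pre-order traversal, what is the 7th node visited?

E

Pre-order visits the node, then its left subtree, then its right subtree.
Visit A.
At A: go left to G.
  Visit G.
  At G: go left to N.
    N is a leaf — visit N.
  At G: go right to S.
    Visit S.
    At S: go left to D.
      Visit D.
      At D: go left to L.
        Visit L.
        At L: go left to E.
          E is a leaf — visit E.
        At L: no right child.
      At D: go right to Z.
        Z is a leaf — visit Z.
    At S: go right to X.
      Visit X.
      At X: go left to W.
        W is a leaf — visit W.
      At X: go right to F.
        F is a leaf — visit F.
At A: no right child.
Full pre-order sequence: A, G, N, S, D, L, E, Z, X, W, F.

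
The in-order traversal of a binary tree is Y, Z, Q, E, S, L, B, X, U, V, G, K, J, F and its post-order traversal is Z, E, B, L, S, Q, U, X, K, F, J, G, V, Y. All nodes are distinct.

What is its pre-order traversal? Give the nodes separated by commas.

The last element of post-order is the root; it splits in-order into left and right subtrees.
Root Y: left subtree has 0 nodes { }, right has 13 {Z, Q, E, S, L, B, X, U, V, G, K, J, F}.
  Root V: left subtree has 8 nodes {Z, Q, E, S, L, B, X, U}, right has 4 {G, K, J, F}.
    Root X: left subtree has 6 nodes {Z, Q, E, S, L, B}, right has 1 {U}.
      Root Q: left subtree has 1 node {Z}, right has 4 {E, S, L, B}.
        Root S: left subtree has 1 node {E}, right has 2 {L, B}.
          Root L: left subtree has 0 nodes { }, right has 1 {B}.
    Root G: left subtree has 0 nodes { }, right has 3 {K, J, F}.
      Root J: left subtree has 1 node {K}, right has 1 {F}.

Y, V, X, Q, Z, S, E, L, B, U, G, J, K, F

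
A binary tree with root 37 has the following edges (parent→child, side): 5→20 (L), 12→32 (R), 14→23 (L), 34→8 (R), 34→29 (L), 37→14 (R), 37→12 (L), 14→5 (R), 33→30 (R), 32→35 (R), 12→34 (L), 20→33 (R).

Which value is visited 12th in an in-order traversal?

30

In-order visits the left subtree, then the node, then the right subtree.
At 37: go left to 12.
  At 12: go left to 34.
    At 34: go left to 29.
      29 is a leaf — visit 29.
    Visit 34.
    At 34: go right to 8.
      8 is a leaf — visit 8.
  Visit 12.
  At 12: go right to 32.
    At 32: no left child.
    Visit 32.
    At 32: go right to 35.
      35 is a leaf — visit 35.
Visit 37.
At 37: go right to 14.
  At 14: go left to 23.
    23 is a leaf — visit 23.
  Visit 14.
  At 14: go right to 5.
    At 5: go left to 20.
      At 20: no left child.
      Visit 20.
      At 20: go right to 33.
        At 33: no left child.
        Visit 33.
        At 33: go right to 30.
          30 is a leaf — visit 30.
    Visit 5.
    At 5: no right child.
Full in-order sequence: 29, 34, 8, 12, 32, 35, 37, 23, 14, 20, 33, 30, 5.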